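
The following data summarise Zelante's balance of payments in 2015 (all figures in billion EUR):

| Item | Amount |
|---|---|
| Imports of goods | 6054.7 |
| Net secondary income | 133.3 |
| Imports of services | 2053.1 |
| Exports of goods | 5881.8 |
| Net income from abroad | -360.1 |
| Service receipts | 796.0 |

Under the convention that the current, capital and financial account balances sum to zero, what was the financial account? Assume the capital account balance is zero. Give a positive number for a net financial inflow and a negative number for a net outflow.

Goods balance = 5881.8 - 6054.7 = -172.9
Services balance = 796.0 - 2053.1 = -1257.1
Trade balance (goods + services) = -172.9 + (-1257.1) = -1430.0
Net primary income = -360.1
Net secondary income = 133.3
Current account = -1430.0 + (-360.1) + 133.3 = -1656.8
Financial account = -(-1656.8) = 1656.8

1656.8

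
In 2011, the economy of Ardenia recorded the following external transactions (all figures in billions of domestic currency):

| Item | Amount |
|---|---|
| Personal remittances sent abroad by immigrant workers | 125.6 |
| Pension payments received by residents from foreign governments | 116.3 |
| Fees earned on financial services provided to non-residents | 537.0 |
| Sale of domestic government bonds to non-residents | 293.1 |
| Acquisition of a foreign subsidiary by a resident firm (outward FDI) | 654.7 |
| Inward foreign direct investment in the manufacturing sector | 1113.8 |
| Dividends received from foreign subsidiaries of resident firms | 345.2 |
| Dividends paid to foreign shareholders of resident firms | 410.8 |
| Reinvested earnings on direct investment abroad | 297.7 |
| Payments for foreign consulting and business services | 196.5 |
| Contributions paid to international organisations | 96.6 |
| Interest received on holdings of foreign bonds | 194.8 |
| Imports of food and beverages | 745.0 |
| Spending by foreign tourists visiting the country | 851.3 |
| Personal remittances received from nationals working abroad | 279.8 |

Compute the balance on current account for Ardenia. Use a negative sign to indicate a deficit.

1047.6

Goods: -745.0
Services: 537.0 - 196.5 + 851.3 = 1191.8
Primary income: 345.2 + 194.8 - 410.8 + 297.7 = 426.9
Secondary income: -96.6 + 116.3 + 279.8 - 125.6 = 173.9
Current account = (-745.0) + 1191.8 + 426.9 + 173.9 = 1047.6
(Excluded from the current account — financial account: sale of domestic government bonds to non-residents 293.1, acquisition of a foreign subsidiary by a resident firm (outward FDI) 654.7, inward foreign direct investment in the manufacturing sector 1113.8.)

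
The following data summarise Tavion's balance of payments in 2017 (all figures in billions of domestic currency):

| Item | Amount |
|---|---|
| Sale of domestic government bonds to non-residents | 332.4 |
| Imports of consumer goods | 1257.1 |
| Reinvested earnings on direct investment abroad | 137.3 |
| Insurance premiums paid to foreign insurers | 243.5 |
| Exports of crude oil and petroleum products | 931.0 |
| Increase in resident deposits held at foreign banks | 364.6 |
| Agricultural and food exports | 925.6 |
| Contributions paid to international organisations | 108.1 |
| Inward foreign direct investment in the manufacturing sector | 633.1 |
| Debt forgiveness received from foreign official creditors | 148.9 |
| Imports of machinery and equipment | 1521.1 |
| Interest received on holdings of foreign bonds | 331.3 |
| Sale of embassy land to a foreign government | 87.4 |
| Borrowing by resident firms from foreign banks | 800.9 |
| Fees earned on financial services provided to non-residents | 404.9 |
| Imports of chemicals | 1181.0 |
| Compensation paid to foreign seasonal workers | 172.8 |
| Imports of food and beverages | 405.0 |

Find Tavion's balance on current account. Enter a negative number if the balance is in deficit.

-2158.5

Goods: 925.6 - 1181.0 - 1257.1 + 931.0 - 405.0 - 1521.1 = -2507.6
Services: -243.5 + 404.9 = 161.4
Primary income: 137.3 + 331.3 - 172.8 = 295.8
Secondary income: -108.1
Current account = (-2507.6) + 161.4 + 295.8 + (-108.1) = -2158.5
(Excluded from the current account — financial account: sale of domestic government bonds to non-residents 332.4, increase in resident deposits held at foreign banks 364.6, inward foreign direct investment in the manufacturing sector 633.1, borrowing by resident firms from foreign banks 800.9; capital account: debt forgiveness received from foreign official creditors 148.9, sale of embassy land to a foreign government 87.4.)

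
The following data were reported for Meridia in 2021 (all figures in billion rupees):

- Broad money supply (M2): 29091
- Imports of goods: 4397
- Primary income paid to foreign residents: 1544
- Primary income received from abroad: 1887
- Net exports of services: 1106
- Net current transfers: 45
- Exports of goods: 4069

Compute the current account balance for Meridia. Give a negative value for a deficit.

1166

Goods balance = 4069 - 4397 = -328
Services balance = 1106
Trade balance (goods + services) = -328 + 1106 = 778
Net primary income = 1887 - 1544 = 343
Net secondary income = 45
Current account = 778 + 343 + 45 = 1166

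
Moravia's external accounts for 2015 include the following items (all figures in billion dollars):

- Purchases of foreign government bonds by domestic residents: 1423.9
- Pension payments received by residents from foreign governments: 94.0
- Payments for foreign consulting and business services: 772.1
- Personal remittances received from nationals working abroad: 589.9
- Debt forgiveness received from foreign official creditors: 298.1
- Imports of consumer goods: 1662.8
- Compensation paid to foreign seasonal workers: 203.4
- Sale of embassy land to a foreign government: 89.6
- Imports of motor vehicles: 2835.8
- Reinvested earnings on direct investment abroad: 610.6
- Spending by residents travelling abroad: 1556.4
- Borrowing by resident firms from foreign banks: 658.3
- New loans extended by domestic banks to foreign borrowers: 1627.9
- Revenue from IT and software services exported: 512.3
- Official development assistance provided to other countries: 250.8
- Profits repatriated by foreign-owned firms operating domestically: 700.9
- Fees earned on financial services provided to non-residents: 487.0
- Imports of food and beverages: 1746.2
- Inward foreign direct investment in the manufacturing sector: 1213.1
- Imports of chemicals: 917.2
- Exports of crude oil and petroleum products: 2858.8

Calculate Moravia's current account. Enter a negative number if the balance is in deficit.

-5493.0

Goods: -2835.8 - 917.2 - 1746.2 + 2858.8 - 1662.8 = -4303.2
Services: -1556.4 - 772.1 + 487.0 + 512.3 = -1329.2
Primary income: -700.9 + 610.6 - 203.4 = -293.7
Secondary income: 94.0 + 589.9 - 250.8 = 433.1
Current account = (-4303.2) + (-1329.2) + (-293.7) + 433.1 = -5493.0
(Excluded from the current account — financial account: purchases of foreign government bonds by domestic residents 1423.9, borrowing by resident firms from foreign banks 658.3, new loans extended by domestic banks to foreign borrowers 1627.9, inward foreign direct investment in the manufacturing sector 1213.1; capital account: debt forgiveness received from foreign official creditors 298.1, sale of embassy land to a foreign government 89.6.)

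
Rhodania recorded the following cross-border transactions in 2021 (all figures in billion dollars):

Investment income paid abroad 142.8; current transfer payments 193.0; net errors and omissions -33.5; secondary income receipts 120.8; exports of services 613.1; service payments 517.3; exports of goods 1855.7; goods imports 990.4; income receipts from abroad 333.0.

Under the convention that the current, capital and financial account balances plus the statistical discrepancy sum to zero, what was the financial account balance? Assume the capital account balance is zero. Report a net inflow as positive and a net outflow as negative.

Goods balance = 1855.7 - 990.4 = 865.3
Services balance = 613.1 - 517.3 = 95.8
Trade balance (goods + services) = 865.3 + 95.8 = 961.1
Net primary income = 333.0 - 142.8 = 190.2
Net secondary income = 120.8 - 193.0 = -72.2
Current account = 961.1 + 190.2 + (-72.2) = 1079.1
Financial account = -(1079.1 + (-33.5)) = -1045.6

-1045.6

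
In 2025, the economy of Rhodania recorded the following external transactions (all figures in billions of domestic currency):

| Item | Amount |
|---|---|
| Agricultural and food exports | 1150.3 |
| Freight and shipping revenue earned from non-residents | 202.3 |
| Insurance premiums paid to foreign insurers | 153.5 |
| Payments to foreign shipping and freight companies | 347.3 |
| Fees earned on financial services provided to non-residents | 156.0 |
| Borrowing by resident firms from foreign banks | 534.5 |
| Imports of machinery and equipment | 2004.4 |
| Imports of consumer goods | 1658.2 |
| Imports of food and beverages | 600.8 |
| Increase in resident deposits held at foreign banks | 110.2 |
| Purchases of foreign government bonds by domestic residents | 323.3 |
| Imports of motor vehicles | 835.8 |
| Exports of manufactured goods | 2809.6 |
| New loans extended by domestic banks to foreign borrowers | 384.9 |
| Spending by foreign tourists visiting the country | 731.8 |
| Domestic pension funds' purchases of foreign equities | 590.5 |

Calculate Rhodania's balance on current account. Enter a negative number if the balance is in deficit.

Goods: -600.8 - 2004.4 - 835.8 - 1658.2 + 2809.6 + 1150.3 = -1139.3
Services: 731.8 - 347.3 + 202.3 + 156.0 - 153.5 = 589.3
Current account = (-1139.3) + 589.3 = -550.0
(Excluded from the current account — financial account: borrowing by resident firms from foreign banks 534.5, increase in resident deposits held at foreign banks 110.2, purchases of foreign government bonds by domestic residents 323.3, new loans extended by domestic banks to foreign borrowers 384.9, domestic pension funds' purchases of foreign equities 590.5.)

-550.0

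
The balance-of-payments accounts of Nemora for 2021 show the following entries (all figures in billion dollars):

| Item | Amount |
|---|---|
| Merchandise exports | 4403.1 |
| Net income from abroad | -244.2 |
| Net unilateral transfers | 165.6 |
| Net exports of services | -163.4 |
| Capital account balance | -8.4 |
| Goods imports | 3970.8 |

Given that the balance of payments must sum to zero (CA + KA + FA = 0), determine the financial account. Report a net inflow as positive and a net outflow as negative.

Goods balance = 4403.1 - 3970.8 = 432.3
Services balance = -163.4
Trade balance (goods + services) = 432.3 + (-163.4) = 268.9
Net primary income = -244.2
Net secondary income = 165.6
Current account = 268.9 + (-244.2) + 165.6 = 190.3
Financial account = -(190.3 + (-8.4)) = -181.9

-181.9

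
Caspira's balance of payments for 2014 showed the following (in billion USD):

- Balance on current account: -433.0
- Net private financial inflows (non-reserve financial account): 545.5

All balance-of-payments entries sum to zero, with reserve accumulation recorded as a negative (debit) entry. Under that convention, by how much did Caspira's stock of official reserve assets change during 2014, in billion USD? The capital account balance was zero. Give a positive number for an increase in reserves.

112.5

Official reserve transactions balance = -((-433.0) + 545.5) = -112.5
An accumulation of reserves is recorded as a debit (negative entry), so the change in the stock of reserves is the negative of that balance.
Change in official reserves = -(-112.5) = 112.5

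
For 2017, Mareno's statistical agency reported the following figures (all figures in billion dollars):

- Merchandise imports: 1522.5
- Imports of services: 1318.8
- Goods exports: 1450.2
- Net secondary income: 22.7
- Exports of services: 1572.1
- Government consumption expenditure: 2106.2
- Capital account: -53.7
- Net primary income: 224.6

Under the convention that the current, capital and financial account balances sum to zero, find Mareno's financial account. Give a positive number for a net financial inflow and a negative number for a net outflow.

-374.6

Goods balance = 1450.2 - 1522.5 = -72.3
Services balance = 1572.1 - 1318.8 = 253.3
Trade balance (goods + services) = -72.3 + 253.3 = 181.0
Net primary income = 224.6
Net secondary income = 22.7
Current account = 181.0 + 224.6 + 22.7 = 428.3
Financial account = -(428.3 + (-53.7)) = -374.6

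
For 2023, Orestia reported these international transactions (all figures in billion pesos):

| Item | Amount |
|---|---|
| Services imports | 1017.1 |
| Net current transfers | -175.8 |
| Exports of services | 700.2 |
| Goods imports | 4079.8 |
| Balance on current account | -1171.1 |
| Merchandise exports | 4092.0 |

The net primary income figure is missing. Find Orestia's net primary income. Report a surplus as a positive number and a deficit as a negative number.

-690.6

Current account = goods balance + services balance + net primary income + net secondary income
Sum of the known components = -480.5
Net primary income = CA - (known components) = -1171.1 - (-480.5) = -690.6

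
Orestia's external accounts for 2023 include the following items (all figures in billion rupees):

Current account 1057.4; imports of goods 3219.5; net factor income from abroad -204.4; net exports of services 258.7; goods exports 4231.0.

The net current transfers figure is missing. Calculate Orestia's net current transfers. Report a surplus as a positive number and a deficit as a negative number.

Current account = goods balance + services balance + net primary income + net secondary income
Sum of the known components = 1065.8
Net current transfers = CA - (known components) = 1057.4 - 1065.8 = -8.4

-8.4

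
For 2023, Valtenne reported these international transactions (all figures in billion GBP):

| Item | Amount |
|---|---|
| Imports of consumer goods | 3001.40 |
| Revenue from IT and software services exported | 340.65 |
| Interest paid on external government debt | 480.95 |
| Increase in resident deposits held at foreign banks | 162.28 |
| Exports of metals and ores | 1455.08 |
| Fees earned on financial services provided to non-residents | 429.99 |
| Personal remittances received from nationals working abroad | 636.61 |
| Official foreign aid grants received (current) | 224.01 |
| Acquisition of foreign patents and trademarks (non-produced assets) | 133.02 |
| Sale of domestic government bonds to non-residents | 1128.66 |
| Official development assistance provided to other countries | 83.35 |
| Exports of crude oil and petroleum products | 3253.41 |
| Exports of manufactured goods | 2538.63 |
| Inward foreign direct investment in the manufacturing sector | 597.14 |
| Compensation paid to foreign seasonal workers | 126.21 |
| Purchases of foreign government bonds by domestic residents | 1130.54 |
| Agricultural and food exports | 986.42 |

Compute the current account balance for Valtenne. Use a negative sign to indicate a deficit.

6172.89

Goods: 986.42 + 3253.41 + 1455.08 + 2538.63 - 3001.40 = 5232.14
Services: 340.65 + 429.99 = 770.64
Primary income: -126.21 - 480.95 = -607.16
Secondary income: 636.61 - 83.35 + 224.01 = 777.27
Current account = 5232.14 + 770.64 + (-607.16) + 777.27 = 6172.89
(Excluded from the current account — financial account: increase in resident deposits held at foreign banks 162.28, sale of domestic government bonds to non-residents 1128.66, inward foreign direct investment in the manufacturing sector 597.14, purchases of foreign government bonds by domestic residents 1130.54; capital account: acquisition of foreign patents and trademarks (non-produced assets) 133.02.)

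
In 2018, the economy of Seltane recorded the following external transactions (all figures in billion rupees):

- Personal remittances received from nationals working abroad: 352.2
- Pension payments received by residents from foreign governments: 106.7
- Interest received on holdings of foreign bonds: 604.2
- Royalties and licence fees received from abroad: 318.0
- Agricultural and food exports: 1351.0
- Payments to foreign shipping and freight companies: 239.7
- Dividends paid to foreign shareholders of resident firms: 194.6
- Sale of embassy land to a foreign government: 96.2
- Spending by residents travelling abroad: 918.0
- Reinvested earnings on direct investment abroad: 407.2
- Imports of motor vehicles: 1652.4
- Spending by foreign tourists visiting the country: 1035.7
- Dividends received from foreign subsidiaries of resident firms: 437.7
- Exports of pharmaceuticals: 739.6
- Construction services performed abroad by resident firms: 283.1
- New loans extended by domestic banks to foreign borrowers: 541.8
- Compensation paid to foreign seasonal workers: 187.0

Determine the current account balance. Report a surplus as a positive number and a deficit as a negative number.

Goods: 739.6 - 1652.4 + 1351.0 = 438.2
Services: 283.1 - 918.0 + 318.0 - 239.7 + 1035.7 = 479.1
Primary income: 604.2 - 194.6 + 407.2 + 437.7 - 187.0 = 1067.5
Secondary income: 106.7 + 352.2 = 458.9
Current account = 438.2 + 479.1 + 1067.5 + 458.9 = 2443.7
(Excluded from the current account — capital account: sale of embassy land to a foreign government 96.2; financial account: new loans extended by domestic banks to foreign borrowers 541.8.)

2443.7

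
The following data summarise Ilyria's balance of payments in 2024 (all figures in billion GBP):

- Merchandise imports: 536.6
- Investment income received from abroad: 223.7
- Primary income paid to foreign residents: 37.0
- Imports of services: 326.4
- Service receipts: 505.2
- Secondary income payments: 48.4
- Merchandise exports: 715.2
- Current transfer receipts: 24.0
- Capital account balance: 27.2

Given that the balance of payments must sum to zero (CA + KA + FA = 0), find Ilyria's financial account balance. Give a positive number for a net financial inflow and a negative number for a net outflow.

Goods balance = 715.2 - 536.6 = 178.6
Services balance = 505.2 - 326.4 = 178.8
Trade balance (goods + services) = 178.6 + 178.8 = 357.4
Net primary income = 223.7 - 37.0 = 186.7
Net secondary income = 24.0 - 48.4 = -24.4
Current account = 357.4 + 186.7 + (-24.4) = 519.7
Financial account = -(519.7 + 27.2) = -546.9

-546.9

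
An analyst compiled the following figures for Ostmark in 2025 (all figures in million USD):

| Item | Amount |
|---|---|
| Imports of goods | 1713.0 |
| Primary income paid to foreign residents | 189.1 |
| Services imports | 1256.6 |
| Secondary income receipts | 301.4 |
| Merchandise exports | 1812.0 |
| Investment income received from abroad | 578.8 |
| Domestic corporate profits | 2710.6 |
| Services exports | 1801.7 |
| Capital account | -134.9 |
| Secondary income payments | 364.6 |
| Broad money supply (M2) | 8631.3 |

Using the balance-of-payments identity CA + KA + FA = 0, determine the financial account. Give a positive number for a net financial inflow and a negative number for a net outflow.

-835.7

Goods balance = 1812.0 - 1713.0 = 99.0
Services balance = 1801.7 - 1256.6 = 545.1
Trade balance (goods + services) = 99.0 + 545.1 = 644.1
Net primary income = 578.8 - 189.1 = 389.7
Net secondary income = 301.4 - 364.6 = -63.2
Current account = 644.1 + 389.7 + (-63.2) = 970.6
Financial account = -(970.6 + (-134.9)) = -835.7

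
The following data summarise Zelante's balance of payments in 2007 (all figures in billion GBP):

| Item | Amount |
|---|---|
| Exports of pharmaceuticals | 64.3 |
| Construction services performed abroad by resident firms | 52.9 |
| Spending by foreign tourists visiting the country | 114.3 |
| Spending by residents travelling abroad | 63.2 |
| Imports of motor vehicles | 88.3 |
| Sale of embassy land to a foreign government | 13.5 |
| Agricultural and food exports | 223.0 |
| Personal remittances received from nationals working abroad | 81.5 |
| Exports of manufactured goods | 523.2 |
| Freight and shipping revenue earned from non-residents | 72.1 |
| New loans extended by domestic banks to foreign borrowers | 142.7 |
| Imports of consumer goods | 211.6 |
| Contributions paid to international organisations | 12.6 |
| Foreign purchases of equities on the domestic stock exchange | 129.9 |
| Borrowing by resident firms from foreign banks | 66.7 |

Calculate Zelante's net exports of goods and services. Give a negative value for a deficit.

Goods: -88.3 + 223.0 - 211.6 + 523.2 + 64.3 = 510.6
Services: 114.3 - 63.2 + 72.1 + 52.9 = 176.1
Trade balance = 510.6 + 176.1 = 686.7
(Excluded from the trade balance — capital account: sale of embassy land to a foreign government 13.5; secondary income: personal remittances received from nationals working abroad 81.5, contributions paid to international organisations 12.6; financial account: new loans extended by domestic banks to foreign borrowers 142.7, foreign purchases of equities on the domestic stock exchange 129.9, borrowing by resident firms from foreign banks 66.7.)

686.7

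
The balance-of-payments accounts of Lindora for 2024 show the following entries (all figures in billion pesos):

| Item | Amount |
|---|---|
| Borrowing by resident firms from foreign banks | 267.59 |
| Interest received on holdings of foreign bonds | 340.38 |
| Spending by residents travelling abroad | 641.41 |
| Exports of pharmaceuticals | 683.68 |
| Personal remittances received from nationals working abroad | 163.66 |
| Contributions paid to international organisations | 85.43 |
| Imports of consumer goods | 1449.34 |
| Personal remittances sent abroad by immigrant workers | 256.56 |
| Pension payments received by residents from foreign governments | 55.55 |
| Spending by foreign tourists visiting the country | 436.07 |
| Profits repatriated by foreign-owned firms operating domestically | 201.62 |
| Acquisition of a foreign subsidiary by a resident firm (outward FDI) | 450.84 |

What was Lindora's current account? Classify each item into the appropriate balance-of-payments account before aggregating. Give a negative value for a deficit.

-955.02

Goods: 683.68 - 1449.34 = -765.66
Services: 436.07 - 641.41 = -205.34
Primary income: -201.62 + 340.38 = 138.76
Secondary income: 163.66 - 256.56 - 85.43 + 55.55 = -122.78
Current account = (-765.66) + (-205.34) + 138.76 + (-122.78) = -955.02
(Excluded from the current account — financial account: borrowing by resident firms from foreign banks 267.59, acquisition of a foreign subsidiary by a resident firm (outward FDI) 450.84.)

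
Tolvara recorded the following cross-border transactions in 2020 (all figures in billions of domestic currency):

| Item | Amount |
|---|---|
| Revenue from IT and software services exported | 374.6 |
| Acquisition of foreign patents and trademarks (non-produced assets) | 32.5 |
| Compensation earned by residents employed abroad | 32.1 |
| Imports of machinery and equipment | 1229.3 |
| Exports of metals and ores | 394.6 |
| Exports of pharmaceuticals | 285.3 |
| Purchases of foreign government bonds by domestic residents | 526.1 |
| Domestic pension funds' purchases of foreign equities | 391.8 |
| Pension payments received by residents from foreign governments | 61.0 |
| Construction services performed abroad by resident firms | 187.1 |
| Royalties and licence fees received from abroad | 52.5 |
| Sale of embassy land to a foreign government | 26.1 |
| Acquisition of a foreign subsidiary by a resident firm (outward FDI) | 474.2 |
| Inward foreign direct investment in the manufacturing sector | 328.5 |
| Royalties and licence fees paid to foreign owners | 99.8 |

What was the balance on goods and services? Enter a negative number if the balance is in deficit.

Goods: -1229.3 + 394.6 + 285.3 = -549.4
Services: -99.8 + 374.6 + 52.5 + 187.1 = 514.4
Trade balance = -549.4 + 514.4 = -35.0
(Excluded from the trade balance — capital account: acquisition of foreign patents and trademarks (non-produced assets) 32.5, sale of embassy land to a foreign government 26.1; primary income: compensation earned by residents employed abroad 32.1; financial account: purchases of foreign government bonds by domestic residents 526.1, domestic pension funds' purchases of foreign equities 391.8, acquisition of a foreign subsidiary by a resident firm (outward FDI) 474.2, inward foreign direct investment in the manufacturing sector 328.5; secondary income: pension payments received by residents from foreign governments 61.0.)

-35.0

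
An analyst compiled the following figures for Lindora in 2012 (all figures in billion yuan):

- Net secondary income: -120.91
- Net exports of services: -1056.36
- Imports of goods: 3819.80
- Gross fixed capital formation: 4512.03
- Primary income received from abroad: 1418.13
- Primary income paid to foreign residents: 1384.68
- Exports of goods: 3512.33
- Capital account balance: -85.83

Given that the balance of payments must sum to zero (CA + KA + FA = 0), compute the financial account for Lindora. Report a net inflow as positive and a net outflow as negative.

1537.12

Goods balance = 3512.33 - 3819.80 = -307.47
Services balance = -1056.36
Trade balance (goods + services) = -307.47 + (-1056.36) = -1363.83
Net primary income = 1418.13 - 1384.68 = 33.45
Net secondary income = -120.91
Current account = -1363.83 + 33.45 + (-120.91) = -1451.29
Financial account = -(-1451.29 + (-85.83)) = 1537.12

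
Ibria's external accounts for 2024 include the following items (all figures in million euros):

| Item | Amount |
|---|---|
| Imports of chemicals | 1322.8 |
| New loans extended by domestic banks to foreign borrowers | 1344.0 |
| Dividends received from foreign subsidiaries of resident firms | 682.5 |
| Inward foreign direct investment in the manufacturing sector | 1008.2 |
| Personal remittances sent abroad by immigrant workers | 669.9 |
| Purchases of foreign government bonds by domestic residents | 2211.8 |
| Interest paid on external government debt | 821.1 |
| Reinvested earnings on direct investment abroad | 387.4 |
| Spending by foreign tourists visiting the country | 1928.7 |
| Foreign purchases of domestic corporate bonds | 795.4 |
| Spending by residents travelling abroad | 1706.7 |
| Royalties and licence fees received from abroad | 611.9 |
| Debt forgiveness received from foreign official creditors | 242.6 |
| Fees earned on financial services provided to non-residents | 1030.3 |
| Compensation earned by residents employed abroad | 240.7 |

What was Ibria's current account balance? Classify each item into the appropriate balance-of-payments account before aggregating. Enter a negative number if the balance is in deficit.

361.0

Goods: -1322.8
Services: -1706.7 + 1928.7 + 1030.3 + 611.9 = 1864.2
Primary income: 387.4 - 821.1 + 682.5 + 240.7 = 489.5
Secondary income: -669.9
Current account = (-1322.8) + 1864.2 + 489.5 + (-669.9) = 361.0
(Excluded from the current account — financial account: new loans extended by domestic banks to foreign borrowers 1344.0, inward foreign direct investment in the manufacturing sector 1008.2, purchases of foreign government bonds by domestic residents 2211.8, foreign purchases of domestic corporate bonds 795.4; capital account: debt forgiveness received from foreign official creditors 242.6.)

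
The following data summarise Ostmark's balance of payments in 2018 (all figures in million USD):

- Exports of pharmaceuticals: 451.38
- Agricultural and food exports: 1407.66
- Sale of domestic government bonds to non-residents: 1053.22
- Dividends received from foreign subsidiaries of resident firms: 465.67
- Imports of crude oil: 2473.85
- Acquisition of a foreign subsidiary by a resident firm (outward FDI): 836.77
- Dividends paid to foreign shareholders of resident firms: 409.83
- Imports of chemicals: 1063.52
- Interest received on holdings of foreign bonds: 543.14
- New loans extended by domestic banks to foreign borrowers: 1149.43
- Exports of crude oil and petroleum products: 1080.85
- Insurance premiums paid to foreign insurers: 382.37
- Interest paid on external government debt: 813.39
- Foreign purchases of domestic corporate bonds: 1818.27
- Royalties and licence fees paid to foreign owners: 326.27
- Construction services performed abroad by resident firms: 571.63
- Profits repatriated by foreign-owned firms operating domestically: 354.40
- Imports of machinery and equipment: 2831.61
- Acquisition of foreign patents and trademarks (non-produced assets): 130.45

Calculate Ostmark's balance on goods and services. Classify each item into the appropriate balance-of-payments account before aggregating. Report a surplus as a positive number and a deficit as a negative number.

-3566.10

Goods: -1063.52 + 1080.85 - 2831.61 - 2473.85 + 451.38 + 1407.66 = -3429.09
Services: 571.63 - 382.37 - 326.27 = -137.01
Trade balance = -3429.09 + (-137.01) = -3566.10
(Excluded from the trade balance — financial account: sale of domestic government bonds to non-residents 1053.22, acquisition of a foreign subsidiary by a resident firm (outward FDI) 836.77, new loans extended by domestic banks to foreign borrowers 1149.43, foreign purchases of domestic corporate bonds 1818.27; primary income: dividends received from foreign subsidiaries of resident firms 465.67, dividends paid to foreign shareholders of resident firms 409.83, interest received on holdings of foreign bonds 543.14, interest paid on external government debt 813.39, profits repatriated by foreign-owned firms operating domestically 354.40; capital account: acquisition of foreign patents and trademarks (non-produced assets) 130.45.)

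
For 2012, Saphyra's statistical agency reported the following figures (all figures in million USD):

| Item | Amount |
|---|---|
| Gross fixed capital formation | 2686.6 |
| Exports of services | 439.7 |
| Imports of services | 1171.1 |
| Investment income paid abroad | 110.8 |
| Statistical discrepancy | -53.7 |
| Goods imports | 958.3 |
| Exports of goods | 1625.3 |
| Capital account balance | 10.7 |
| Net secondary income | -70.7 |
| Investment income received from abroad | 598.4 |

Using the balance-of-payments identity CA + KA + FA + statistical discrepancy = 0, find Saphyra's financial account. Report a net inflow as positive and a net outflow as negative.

Goods balance = 1625.3 - 958.3 = 667.0
Services balance = 439.7 - 1171.1 = -731.4
Trade balance (goods + services) = 667.0 + (-731.4) = -64.4
Net primary income = 598.4 - 110.8 = 487.6
Net secondary income = -70.7
Current account = -64.4 + 487.6 + (-70.7) = 352.5
Financial account = -(352.5 + 10.7 + (-53.7)) = -309.5

-309.5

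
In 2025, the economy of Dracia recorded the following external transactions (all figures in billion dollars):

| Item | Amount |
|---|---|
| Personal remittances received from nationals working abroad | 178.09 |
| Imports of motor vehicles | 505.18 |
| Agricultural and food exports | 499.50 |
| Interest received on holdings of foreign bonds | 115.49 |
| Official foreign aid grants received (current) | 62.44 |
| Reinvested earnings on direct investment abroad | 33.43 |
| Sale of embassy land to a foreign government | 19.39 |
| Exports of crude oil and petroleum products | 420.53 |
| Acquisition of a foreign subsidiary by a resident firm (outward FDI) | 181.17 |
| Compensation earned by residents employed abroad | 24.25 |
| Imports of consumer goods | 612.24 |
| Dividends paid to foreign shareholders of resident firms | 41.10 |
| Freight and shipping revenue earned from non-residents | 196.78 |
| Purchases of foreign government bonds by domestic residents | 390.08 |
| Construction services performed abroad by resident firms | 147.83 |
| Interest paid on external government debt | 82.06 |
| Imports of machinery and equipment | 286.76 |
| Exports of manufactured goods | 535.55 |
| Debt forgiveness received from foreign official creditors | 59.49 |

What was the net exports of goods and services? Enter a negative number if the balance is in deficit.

396.01

Goods: -612.24 + 420.53 - 286.76 + 535.55 + 499.50 - 505.18 = 51.40
Services: 147.83 + 196.78 = 344.61
Trade balance = 51.40 + 344.61 = 396.01
(Excluded from the trade balance — secondary income: personal remittances received from nationals working abroad 178.09, official foreign aid grants received (current) 62.44; primary income: interest received on holdings of foreign bonds 115.49, reinvested earnings on direct investment abroad 33.43, compensation earned by residents employed abroad 24.25, dividends paid to foreign shareholders of resident firms 41.10, interest paid on external government debt 82.06; capital account: sale of embassy land to a foreign government 19.39, debt forgiveness received from foreign official creditors 59.49; financial account: acquisition of a foreign subsidiary by a resident firm (outward FDI) 181.17, purchases of foreign government bonds by domestic residents 390.08.)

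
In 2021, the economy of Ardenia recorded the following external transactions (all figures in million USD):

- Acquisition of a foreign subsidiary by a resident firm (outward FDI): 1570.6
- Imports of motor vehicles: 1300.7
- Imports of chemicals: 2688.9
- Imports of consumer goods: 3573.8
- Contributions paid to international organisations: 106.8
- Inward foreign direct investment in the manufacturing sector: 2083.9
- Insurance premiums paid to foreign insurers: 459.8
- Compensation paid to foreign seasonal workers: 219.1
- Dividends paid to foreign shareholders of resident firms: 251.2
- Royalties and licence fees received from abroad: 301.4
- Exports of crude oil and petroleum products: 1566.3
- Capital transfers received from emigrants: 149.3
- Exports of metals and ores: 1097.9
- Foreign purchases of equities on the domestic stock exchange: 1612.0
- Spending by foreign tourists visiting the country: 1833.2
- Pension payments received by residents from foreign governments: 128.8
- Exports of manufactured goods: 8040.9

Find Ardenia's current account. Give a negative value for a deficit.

4368.2

Goods: -1300.7 + 8040.9 - 2688.9 + 1097.9 + 1566.3 - 3573.8 = 3141.7
Services: -459.8 + 301.4 + 1833.2 = 1674.8
Primary income: -219.1 - 251.2 = -470.3
Secondary income: 128.8 - 106.8 = 22.0
Current account = 3141.7 + 1674.8 + (-470.3) + 22.0 = 4368.2
(Excluded from the current account — financial account: acquisition of a foreign subsidiary by a resident firm (outward FDI) 1570.6, inward foreign direct investment in the manufacturing sector 2083.9, foreign purchases of equities on the domestic stock exchange 1612.0; capital account: capital transfers received from emigrants 149.3.)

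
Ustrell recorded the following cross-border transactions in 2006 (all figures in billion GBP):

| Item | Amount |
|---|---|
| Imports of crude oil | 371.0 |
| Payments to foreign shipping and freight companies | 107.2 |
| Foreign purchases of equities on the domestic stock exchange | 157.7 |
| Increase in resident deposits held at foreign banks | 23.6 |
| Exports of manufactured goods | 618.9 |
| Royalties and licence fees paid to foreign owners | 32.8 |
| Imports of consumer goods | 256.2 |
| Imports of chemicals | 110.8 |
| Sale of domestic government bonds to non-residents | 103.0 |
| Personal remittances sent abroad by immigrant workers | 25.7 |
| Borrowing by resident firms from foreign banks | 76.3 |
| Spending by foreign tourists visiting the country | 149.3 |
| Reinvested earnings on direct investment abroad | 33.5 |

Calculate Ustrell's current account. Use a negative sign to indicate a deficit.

Goods: -110.8 - 256.2 - 371.0 + 618.9 = -119.1
Services: -32.8 - 107.2 + 149.3 = 9.3
Primary income: 33.5
Secondary income: -25.7
Current account = (-119.1) + 9.3 + 33.5 + (-25.7) = -102.0
(Excluded from the current account — financial account: foreign purchases of equities on the domestic stock exchange 157.7, increase in resident deposits held at foreign banks 23.6, sale of domestic government bonds to non-residents 103.0, borrowing by resident firms from foreign banks 76.3.)

-102.0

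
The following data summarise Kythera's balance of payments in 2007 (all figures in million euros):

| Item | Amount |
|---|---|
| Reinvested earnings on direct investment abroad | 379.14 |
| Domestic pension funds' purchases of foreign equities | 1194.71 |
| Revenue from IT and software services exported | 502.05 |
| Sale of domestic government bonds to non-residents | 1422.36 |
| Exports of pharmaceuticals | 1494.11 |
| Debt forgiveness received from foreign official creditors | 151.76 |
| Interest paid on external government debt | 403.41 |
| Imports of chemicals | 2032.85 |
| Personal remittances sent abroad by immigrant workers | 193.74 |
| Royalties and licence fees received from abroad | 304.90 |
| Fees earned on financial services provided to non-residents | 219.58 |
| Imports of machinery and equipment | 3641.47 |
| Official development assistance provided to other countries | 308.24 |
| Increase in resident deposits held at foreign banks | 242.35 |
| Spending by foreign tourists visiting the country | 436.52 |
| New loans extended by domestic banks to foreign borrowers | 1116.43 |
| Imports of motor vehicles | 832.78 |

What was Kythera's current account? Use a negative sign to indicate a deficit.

Goods: 1494.11 - 832.78 - 3641.47 - 2032.85 = -5012.99
Services: 502.05 + 436.52 + 304.90 + 219.58 = 1463.05
Primary income: -403.41 + 379.14 = -24.27
Secondary income: -308.24 - 193.74 = -501.98
Current account = (-5012.99) + 1463.05 + (-24.27) + (-501.98) = -4076.19
(Excluded from the current account — financial account: domestic pension funds' purchases of foreign equities 1194.71, sale of domestic government bonds to non-residents 1422.36, increase in resident deposits held at foreign banks 242.35, new loans extended by domestic banks to foreign borrowers 1116.43; capital account: debt forgiveness received from foreign official creditors 151.76.)

-4076.19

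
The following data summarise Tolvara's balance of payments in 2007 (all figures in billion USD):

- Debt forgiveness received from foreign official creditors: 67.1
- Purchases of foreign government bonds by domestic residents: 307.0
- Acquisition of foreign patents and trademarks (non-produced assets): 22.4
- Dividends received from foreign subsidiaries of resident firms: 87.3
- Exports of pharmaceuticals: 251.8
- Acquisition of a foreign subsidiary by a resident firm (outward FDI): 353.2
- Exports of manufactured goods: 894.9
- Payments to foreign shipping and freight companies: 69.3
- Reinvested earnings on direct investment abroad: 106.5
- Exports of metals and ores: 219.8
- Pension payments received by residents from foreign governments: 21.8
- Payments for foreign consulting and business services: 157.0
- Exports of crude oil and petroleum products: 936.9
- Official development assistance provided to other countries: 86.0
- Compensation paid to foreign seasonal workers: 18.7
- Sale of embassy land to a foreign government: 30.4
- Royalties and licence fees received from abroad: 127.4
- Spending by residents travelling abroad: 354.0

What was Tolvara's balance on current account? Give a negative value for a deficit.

Goods: 219.8 + 936.9 + 894.9 + 251.8 = 2303.4
Services: -69.3 - 354.0 + 127.4 - 157.0 = -452.9
Primary income: 106.5 - 18.7 + 87.3 = 175.1
Secondary income: 21.8 - 86.0 = -64.2
Current account = 2303.4 + (-452.9) + 175.1 + (-64.2) = 1961.4
(Excluded from the current account — capital account: debt forgiveness received from foreign official creditors 67.1, acquisition of foreign patents and trademarks (non-produced assets) 22.4, sale of embassy land to a foreign government 30.4; financial account: purchases of foreign government bonds by domestic residents 307.0, acquisition of a foreign subsidiary by a resident firm (outward FDI) 353.2.)

1961.4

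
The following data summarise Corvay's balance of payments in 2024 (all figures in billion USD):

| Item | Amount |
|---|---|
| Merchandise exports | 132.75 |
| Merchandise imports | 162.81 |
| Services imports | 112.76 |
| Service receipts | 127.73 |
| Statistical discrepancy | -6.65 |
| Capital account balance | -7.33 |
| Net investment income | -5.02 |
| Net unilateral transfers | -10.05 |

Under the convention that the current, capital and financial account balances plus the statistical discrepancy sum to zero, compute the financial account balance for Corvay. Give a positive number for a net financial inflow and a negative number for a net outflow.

Goods balance = 132.75 - 162.81 = -30.06
Services balance = 127.73 - 112.76 = 14.97
Trade balance (goods + services) = -30.06 + 14.97 = -15.09
Net primary income = -5.02
Net secondary income = -10.05
Current account = -15.09 + (-5.02) + (-10.05) = -30.16
Financial account = -(-30.16 + (-7.33) + (-6.65)) = 44.14

44.14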